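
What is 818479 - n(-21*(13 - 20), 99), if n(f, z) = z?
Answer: 818380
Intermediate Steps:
818479 - n(-21*(13 - 20), 99) = 818479 - 1*99 = 818479 - 99 = 818380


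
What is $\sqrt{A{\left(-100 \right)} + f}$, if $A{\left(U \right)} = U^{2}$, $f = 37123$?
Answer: $\sqrt{47123} \approx 217.08$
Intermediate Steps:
$\sqrt{A{\left(-100 \right)} + f} = \sqrt{\left(-100\right)^{2} + 37123} = \sqrt{10000 + 37123} = \sqrt{47123}$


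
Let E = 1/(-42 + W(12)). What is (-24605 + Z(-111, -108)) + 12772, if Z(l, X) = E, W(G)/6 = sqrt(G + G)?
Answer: -1774957/150 - sqrt(6)/75 ≈ -11833.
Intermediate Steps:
W(G) = 6*sqrt(2)*sqrt(G) (W(G) = 6*sqrt(G + G) = 6*sqrt(2*G) = 6*(sqrt(2)*sqrt(G)) = 6*sqrt(2)*sqrt(G))
E = 1/(-42 + 12*sqrt(6)) (E = 1/(-42 + 6*sqrt(2)*sqrt(12)) = 1/(-42 + 6*sqrt(2)*(2*sqrt(3))) = 1/(-42 + 12*sqrt(6)) ≈ -0.079327)
Z(l, X) = -7/150 - sqrt(6)/75
(-24605 + Z(-111, -108)) + 12772 = (-24605 + (-7/150 - sqrt(6)/75)) + 12772 = (-3690757/150 - sqrt(6)/75) + 12772 = -1774957/150 - sqrt(6)/75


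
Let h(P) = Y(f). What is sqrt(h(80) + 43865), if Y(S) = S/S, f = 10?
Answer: 3*sqrt(4874) ≈ 209.44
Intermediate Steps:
Y(S) = 1
h(P) = 1
sqrt(h(80) + 43865) = sqrt(1 + 43865) = sqrt(43866) = 3*sqrt(4874)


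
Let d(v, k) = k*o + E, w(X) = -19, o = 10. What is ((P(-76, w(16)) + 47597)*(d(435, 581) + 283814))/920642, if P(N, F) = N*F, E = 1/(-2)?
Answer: 28406852127/1841284 ≈ 15428.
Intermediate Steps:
E = -½ ≈ -0.50000
P(N, F) = F*N
d(v, k) = -½ + 10*k (d(v, k) = k*10 - ½ = 10*k - ½ = -½ + 10*k)
((P(-76, w(16)) + 47597)*(d(435, 581) + 283814))/920642 = ((-19*(-76) + 47597)*((-½ + 10*581) + 283814))/920642 = ((1444 + 47597)*((-½ + 5810) + 283814))*(1/920642) = (49041*(11619/2 + 283814))*(1/920642) = (49041*(579247/2))*(1/920642) = (28406852127/2)*(1/920642) = 28406852127/1841284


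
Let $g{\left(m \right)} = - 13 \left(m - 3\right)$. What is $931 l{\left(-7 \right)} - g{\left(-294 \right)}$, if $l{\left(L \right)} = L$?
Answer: $-10378$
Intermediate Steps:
$g{\left(m \right)} = 39 - 13 m$ ($g{\left(m \right)} = - 13 \left(-3 + m\right) = 39 - 13 m$)
$931 l{\left(-7 \right)} - g{\left(-294 \right)} = 931 \left(-7\right) - \left(39 - -3822\right) = -6517 - \left(39 + 3822\right) = -6517 - 3861 = -10378$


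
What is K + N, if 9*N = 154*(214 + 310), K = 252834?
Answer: 2356202/9 ≈ 2.6180e+5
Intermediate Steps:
N = 80696/9 (N = (154*(214 + 310))/9 = (154*524)/9 = (1/9)*80696 = 80696/9 ≈ 8966.2)
K + N = 252834 + 80696/9 = 2356202/9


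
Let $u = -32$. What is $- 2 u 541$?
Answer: $34624$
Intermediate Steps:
$- 2 u 541 = \left(-2\right) \left(-32\right) 541 = 64 \cdot 541 = 34624$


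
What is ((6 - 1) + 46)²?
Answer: 2601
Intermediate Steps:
((6 - 1) + 46)² = (5 + 46)² = 51² = 2601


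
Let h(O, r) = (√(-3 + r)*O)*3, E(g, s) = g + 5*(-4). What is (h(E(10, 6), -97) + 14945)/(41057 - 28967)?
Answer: 2989/2418 - 10*I/403 ≈ 1.2361 - 0.024814*I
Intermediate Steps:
E(g, s) = -20 + g (E(g, s) = g - 20 = -20 + g)
h(O, r) = 3*O*√(-3 + r) (h(O, r) = (O*√(-3 + r))*3 = 3*O*√(-3 + r))
(h(E(10, 6), -97) + 14945)/(41057 - 28967) = (3*(-20 + 10)*√(-3 - 97) + 14945)/(41057 - 28967) = (3*(-10)*√(-100) + 14945)/12090 = (3*(-10)*(10*I) + 14945)*(1/12090) = (-300*I + 14945)*(1/12090) = (14945 - 300*I)*(1/12090) = 2989/2418 - 10*I/403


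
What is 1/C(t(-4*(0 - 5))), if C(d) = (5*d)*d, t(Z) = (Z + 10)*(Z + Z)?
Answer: 1/7200000 ≈ 1.3889e-7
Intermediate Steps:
t(Z) = 2*Z*(10 + Z) (t(Z) = (10 + Z)*(2*Z) = 2*Z*(10 + Z))
C(d) = 5*d**2
1/C(t(-4*(0 - 5))) = 1/(5*(2*(-4*(0 - 5))*(10 - 4*(0 - 5)))**2) = 1/(5*(2*(-4*(-5))*(10 - 4*(-5)))**2) = 1/(5*(2*20*(10 + 20))**2) = 1/(5*(2*20*30)**2) = 1/(5*1200**2) = 1/(5*1440000) = 1/7200000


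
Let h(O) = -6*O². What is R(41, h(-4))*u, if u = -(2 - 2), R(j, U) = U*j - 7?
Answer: 0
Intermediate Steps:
R(j, U) = -7 + U*j
u = 0 (u = -1*0 = 0)
R(41, h(-4))*u = (-7 - 6*(-4)²*41)*0 = (-7 - 6*16*41)*0 = (-7 - 96*41)*0 = (-7 - 3936)*0 = -3943*0 = 0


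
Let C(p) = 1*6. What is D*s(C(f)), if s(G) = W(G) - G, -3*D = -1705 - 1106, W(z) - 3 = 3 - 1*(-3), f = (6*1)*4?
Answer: 2811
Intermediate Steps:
f = 24 (f = 6*4 = 24)
W(z) = 9 (W(z) = 3 + (3 - 1*(-3)) = 3 + (3 + 3) = 3 + 6 = 9)
D = 937 (D = -(-1705 - 1106)/3 = -⅓*(-2811) = 937)
C(p) = 6
s(G) = 9 - G
D*s(C(f)) = 937*(9 - 1*6) = 937*(9 - 6) = 937*3 = 2811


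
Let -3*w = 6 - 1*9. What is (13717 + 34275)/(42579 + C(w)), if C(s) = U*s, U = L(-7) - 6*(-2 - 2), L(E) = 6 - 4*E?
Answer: 6856/6091 ≈ 1.1256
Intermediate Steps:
w = 1 (w = -(6 - 1*9)/3 = -(6 - 9)/3 = -1/3*(-3) = 1)
U = 58 (U = (6 - 4*(-7)) - 6*(-2 - 2) = (6 + 28) - 6*(-4) = 34 - 1*(-24) = 34 + 24 = 58)
C(s) = 58*s
(13717 + 34275)/(42579 + C(w)) = (13717 + 34275)/(42579 + 58*1) = 47992/(42579 + 58) = 47992/42637 = 47992*(1/42637) = 6856/6091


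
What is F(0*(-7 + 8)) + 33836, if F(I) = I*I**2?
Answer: 33836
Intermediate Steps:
F(I) = I**3
F(0*(-7 + 8)) + 33836 = (0*(-7 + 8))**3 + 33836 = (0*1)**3 + 33836 = 0**3 + 33836 = 0 + 33836 = 33836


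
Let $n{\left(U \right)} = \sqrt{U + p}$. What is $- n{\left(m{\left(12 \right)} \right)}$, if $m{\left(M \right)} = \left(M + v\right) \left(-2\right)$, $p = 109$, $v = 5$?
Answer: $- 5 \sqrt{3} \approx -8.6602$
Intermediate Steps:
$m{\left(M \right)} = -10 - 2 M$ ($m{\left(M \right)} = \left(M + 5\right) \left(-2\right) = \left(5 + M\right) \left(-2\right) = -10 - 2 M$)
$n{\left(U \right)} = \sqrt{109 + U}$ ($n{\left(U \right)} = \sqrt{U + 109} = \sqrt{109 + U}$)
$- n{\left(m{\left(12 \right)} \right)} = - \sqrt{109 - 34} = - \sqrt{75} = - 5 \sqrt{3}$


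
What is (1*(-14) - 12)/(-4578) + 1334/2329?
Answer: 3083803/5331081 ≈ 0.57846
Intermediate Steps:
(1*(-14) - 12)/(-4578) + 1334/2329 = (-14 - 12)*(-1/4578) + 1334*(1/2329) = -26*(-1/4578) + 1334/2329 = 13/2289 + 1334/2329 = 3083803/5331081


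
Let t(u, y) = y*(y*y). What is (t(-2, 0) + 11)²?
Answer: 121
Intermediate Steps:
t(u, y) = y³ (t(u, y) = y*y² = y³)
(t(-2, 0) + 11)² = (0³ + 11)² = (0 + 11)² = 11² = 121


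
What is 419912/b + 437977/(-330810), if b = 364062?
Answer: -1141094103/6690852790 ≈ -0.17055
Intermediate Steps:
419912/b + 437977/(-330810) = 419912/364062 + 437977/(-330810) = 419912*(1/364062) + 437977*(-1/330810) = 209956/182031 - 437977/330810 = -1141094103/6690852790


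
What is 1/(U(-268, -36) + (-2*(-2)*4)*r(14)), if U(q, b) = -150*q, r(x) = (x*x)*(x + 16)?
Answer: 1/134280 ≈ 7.4471e-6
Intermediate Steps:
r(x) = x²*(16 + x)
1/(U(-268, -36) + (-2*(-2)*4)*r(14)) = 1/(-150*(-268) + (-2*(-2)*4)*(14²*(16 + 14))) = 1/(40200 + (4*4)*(196*30)) = 1/(40200 + 16*5880) = 1/(40200 + 94080) = 1/134280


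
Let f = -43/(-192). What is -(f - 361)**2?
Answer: -4798194361/36864 ≈ -1.3016e+5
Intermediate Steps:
f = 43/192 (f = -43*(-1/192) = 43/192 ≈ 0.22396)
-(f - 361)**2 = -(43/192 - 361)**2 = -(-69269/192)**2 = -1*4798194361/36864 = -4798194361/36864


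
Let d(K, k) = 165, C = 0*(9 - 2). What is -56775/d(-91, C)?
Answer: -3785/11 ≈ -344.09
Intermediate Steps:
C = 0 (C = 0*7 = 0)
-56775/d(-91, C) = -56775/165 = -56775*1/165 = -3785/11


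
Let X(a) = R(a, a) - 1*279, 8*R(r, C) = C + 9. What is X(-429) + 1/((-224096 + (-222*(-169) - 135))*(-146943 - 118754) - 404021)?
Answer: -16445277400109/49608679940 ≈ -331.50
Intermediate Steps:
R(r, C) = 9/8 + C/8 (R(r, C) = (C + 9)/8 = (9 + C)/8 = 9/8 + C/8)
X(a) = -2223/8 + a/8 (X(a) = (9/8 + a/8) - 1*279 = (9/8 + a/8) - 279 = -2223/8 + a/8)
X(-429) + 1/((-224096 + (-222*(-169) - 135))*(-146943 - 118754) - 404021) = (-2223/8 + (⅛)*(-429)) + 1/((-224096 + (-222*(-169) - 135))*(-146943 - 118754) - 404021) = (-2223/8 - 429/8) + 1/((-224096 + (37518 - 135))*(-265697) - 404021) = -663/2 + 1/((-224096 + 37383)*(-265697) - 404021) = -663/2 + 1/(-186713*(-265697) - 404021) = -663/2 + 1/(49609083961 - 404021) = -663/2 + 1/49608679940 = -16445277400109/49608679940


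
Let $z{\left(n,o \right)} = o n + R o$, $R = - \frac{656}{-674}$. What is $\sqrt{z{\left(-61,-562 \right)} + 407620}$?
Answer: $\frac{\sqrt{50124247006}}{337} \approx 664.35$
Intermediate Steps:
$R = \frac{328}{337}$ ($R = \left(-656\right) \left(- \frac{1}{674}\right) = \frac{328}{337} \approx 0.97329$)
$z{\left(n,o \right)} = \frac{328 o}{337} + n o$ ($z{\left(n,o \right)} = o n + \frac{328 o}{337} = n o + \frac{328 o}{337} = \frac{328 o}{337} + n o$)
$\sqrt{z{\left(-61,-562 \right)} + 407620} = \sqrt{\frac{1}{337} \left(-562\right) \left(328 + 337 \left(-61\right)\right) + 407620} = \sqrt{\frac{1}{337} \left(-562\right) \left(328 - 20557\right) + 407620} = \sqrt{\frac{1}{337} \left(-562\right) \left(-20229\right) + 407620} = \sqrt{\frac{11368698}{337} + 407620} = \sqrt{\frac{148736638}{337}} = \frac{\sqrt{50124247006}}{337}$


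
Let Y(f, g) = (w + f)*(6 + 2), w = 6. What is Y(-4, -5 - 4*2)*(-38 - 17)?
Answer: -880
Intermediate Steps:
Y(f, g) = 48 + 8*f (Y(f, g) = (6 + f)*(6 + 2) = (6 + f)*8 = 48 + 8*f)
Y(-4, -5 - 4*2)*(-38 - 17) = (48 + 8*(-4))*(-38 - 17) = (48 - 32)*(-55) = 16*(-55) = -880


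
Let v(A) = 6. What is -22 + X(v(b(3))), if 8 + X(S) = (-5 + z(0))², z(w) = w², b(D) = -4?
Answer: -5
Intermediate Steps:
X(S) = 17 (X(S) = -8 + (-5 + 0²)² = -8 + (-5 + 0)² = -8 + (-5)² = -8 + 25 = 17)
-22 + X(v(b(3))) = -22 + 17 = -5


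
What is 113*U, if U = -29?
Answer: -3277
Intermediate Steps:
113*U = 113*(-29) = -3277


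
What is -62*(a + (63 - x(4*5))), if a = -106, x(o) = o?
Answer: 3906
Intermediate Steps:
-62*(a + (63 - x(4*5))) = -62*(-106 + (63 - 4*5)) = -62*(-106 + (63 - 1*20)) = -62*(-106 + (63 - 20)) = -62*(-106 + 43) = -62*(-63) = 3906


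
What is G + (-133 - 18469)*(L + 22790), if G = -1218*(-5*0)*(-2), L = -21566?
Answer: -22768848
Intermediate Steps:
G = 0 (G = -0*(-2) = -1218*0 = 0)
G + (-133 - 18469)*(L + 22790) = 0 + (-133 - 18469)*(-21566 + 22790) = 0 - 18602*1224 = 0 - 22768848 = -22768848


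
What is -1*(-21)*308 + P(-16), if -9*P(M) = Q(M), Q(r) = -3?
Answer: 19405/3 ≈ 6468.3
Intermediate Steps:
P(M) = ⅓ (P(M) = -⅑*(-3) = ⅓)
-1*(-21)*308 + P(-16) = -1*(-21)*308 + ⅓ = 21*308 + ⅓ = 6468 + ⅓ = 19405/3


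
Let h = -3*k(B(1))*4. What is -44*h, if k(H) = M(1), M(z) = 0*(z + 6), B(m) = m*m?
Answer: 0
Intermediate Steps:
B(m) = m**2
M(z) = 0 (M(z) = 0*(6 + z) = 0)
k(H) = 0
h = 0 (h = -3*0*4 = 0*4 = 0)
-44*h = -44*0 = 0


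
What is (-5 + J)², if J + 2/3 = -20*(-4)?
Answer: 49729/9 ≈ 5525.4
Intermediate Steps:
J = 238/3 (J = -⅔ - 20*(-4) = -⅔ + 80 = 238/3 ≈ 79.333)
(-5 + J)² = (-5 + 238/3)² = (223/3)² = 49729/9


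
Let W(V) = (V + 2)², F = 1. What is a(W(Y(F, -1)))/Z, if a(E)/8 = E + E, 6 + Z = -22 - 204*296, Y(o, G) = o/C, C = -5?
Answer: -324/377575 ≈ -0.00085811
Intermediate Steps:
Y(o, G) = -o/5 (Y(o, G) = o/(-5) = o*(-⅕) = -o/5)
W(V) = (2 + V)²
Z = -60412 (Z = -6 + (-22 - 204*296) = -6 + (-22 - 60384) = -6 - 60406 = -60412)
a(E) = 16*E (a(E) = 8*(E + E) = 8*(2*E) = 16*E)
a(W(Y(F, -1)))/Z = (16*(2 - ⅕*1)²)/(-60412) = (16*(2 - ⅕)²)*(-1/60412) = (16*(9/5)²)*(-1/60412) = (16*(81/25))*(-1/60412) = (1296/25)*(-1/60412) = -324/377575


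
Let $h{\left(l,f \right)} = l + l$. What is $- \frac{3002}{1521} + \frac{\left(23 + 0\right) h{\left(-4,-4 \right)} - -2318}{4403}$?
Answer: $- \frac{9971992}{6696963} \approx -1.489$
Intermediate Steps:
$h{\left(l,f \right)} = 2 l$
$- \frac{3002}{1521} + \frac{\left(23 + 0\right) h{\left(-4,-4 \right)} - -2318}{4403} = - \frac{3002}{1521} + \frac{\left(23 + 0\right) 2 \left(-4\right) - -2318}{4403} = \left(-3002\right) \frac{1}{1521} + \left(23 \left(-8\right) + 2318\right) \frac{1}{4403} = - \frac{3002}{1521} + \left(-184 + 2318\right) \frac{1}{4403} = - \frac{3002}{1521} + 2134 \cdot \frac{1}{4403} = - \frac{3002}{1521} + \frac{2134}{4403} = - \frac{9971992}{6696963}$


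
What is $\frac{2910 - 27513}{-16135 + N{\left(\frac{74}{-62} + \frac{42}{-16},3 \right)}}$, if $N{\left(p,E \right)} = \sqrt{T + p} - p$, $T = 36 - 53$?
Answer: $\frac{8136476040984}{5334755188171} + \frac{4067696 i \sqrt{320106}}{5334755188171} \approx 1.5252 + 0.0004314 i$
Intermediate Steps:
$T = -17$ ($T = 36 - 53 = -17$)
$N{\left(p,E \right)} = \sqrt{-17 + p} - p$
$\frac{2910 - 27513}{-16135 + N{\left(\frac{74}{-62} + \frac{42}{-16},3 \right)}} = \frac{2910 - 27513}{-16135 - \left(- \frac{37}{31} - \frac{21}{8} - \sqrt{-17 + \left(\frac{74}{-62} + \frac{42}{-16}\right)}\right)} = - \frac{24603}{-16135 - \left(- \frac{37}{31} - \frac{21}{8} - \sqrt{-17 + \left(74 \left(- \frac{1}{62}\right) + 42 \left(- \frac{1}{16}\right)\right)}\right)} = - \frac{24603}{-16135 + \left(\sqrt{-17 - \frac{947}{248}} - \left(- \frac{37}{31} - \frac{21}{8}\right)\right)} = - \frac{24603}{-16135 + \left(\sqrt{-17 - \frac{947}{248}} - - \frac{947}{248}\right)} = - \frac{24603}{-16135 + \left(\sqrt{- \frac{5163}{248}} + \frac{947}{248}\right)} = - \frac{24603}{-16135 + \left(\frac{i \sqrt{320106}}{124} + \frac{947}{248}\right)} = - \frac{24603}{-16135 + \left(\frac{947}{248} + \frac{i \sqrt{320106}}{124}\right)} = - \frac{24603}{- \frac{4000533}{248} + \frac{i \sqrt{320106}}{124}}$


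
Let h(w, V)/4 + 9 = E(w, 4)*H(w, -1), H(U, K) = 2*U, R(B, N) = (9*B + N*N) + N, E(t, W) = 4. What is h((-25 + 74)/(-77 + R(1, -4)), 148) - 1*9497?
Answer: -9561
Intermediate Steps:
R(B, N) = N + N² + 9*B (R(B, N) = (9*B + N²) + N = (N² + 9*B) + N = N + N² + 9*B)
h(w, V) = -36 + 32*w (h(w, V) = -36 + 4*(4*(2*w)) = -36 + 4*(8*w) = -36 + 32*w)
h((-25 + 74)/(-77 + R(1, -4)), 148) - 1*9497 = (-36 + 32*((-25 + 74)/(-77 + (-4 + (-4)² + 9*1)))) - 1*9497 = (-36 + 32*(49/(-77 + (-4 + 16 + 9)))) - 9497 = (-36 + 32*(49/(-77 + 21))) - 9497 = (-36 + 32*(49/(-56))) - 9497 = (-36 + 32*(49*(-1/56))) - 9497 = (-36 + 32*(-7/8)) - 9497 = (-36 - 28) - 9497 = -64 - 9497 = -9561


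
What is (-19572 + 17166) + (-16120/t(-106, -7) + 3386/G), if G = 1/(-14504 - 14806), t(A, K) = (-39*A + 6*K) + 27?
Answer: -408794561974/4119 ≈ -9.9246e+7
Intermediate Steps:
t(A, K) = 27 - 39*A + 6*K
G = -1/29310 (G = 1/(-29310) = -1/29310 ≈ -3.4118e-5)
(-19572 + 17166) + (-16120/t(-106, -7) + 3386/G) = (-19572 + 17166) + (-16120/(27 - 39*(-106) + 6*(-7)) + 3386/(-1/29310)) = -2406 + (-16120/(27 + 4134 - 42) + 3386*(-29310)) = -2406 + (-16120/4119 - 99243660) = -2406 - 408784651660/4119 = -408794561974/4119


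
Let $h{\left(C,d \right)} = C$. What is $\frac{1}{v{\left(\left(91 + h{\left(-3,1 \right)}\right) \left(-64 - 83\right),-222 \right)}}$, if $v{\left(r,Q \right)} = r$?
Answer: $- \frac{1}{12936} \approx -7.7304 \cdot 10^{-5}$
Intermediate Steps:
$\frac{1}{v{\left(\left(91 + h{\left(-3,1 \right)}\right) \left(-64 - 83\right),-222 \right)}} = \frac{1}{\left(91 - 3\right) \left(-64 - 83\right)} = \frac{1}{88 \left(-147\right)} = \frac{1}{-12936} = - \frac{1}{12936}$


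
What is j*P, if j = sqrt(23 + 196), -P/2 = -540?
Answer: 1080*sqrt(219) ≈ 15983.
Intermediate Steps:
P = 1080 (P = -2*(-540) = 1080)
j = sqrt(219) ≈ 14.799
j*P = sqrt(219)*1080 = 1080*sqrt(219)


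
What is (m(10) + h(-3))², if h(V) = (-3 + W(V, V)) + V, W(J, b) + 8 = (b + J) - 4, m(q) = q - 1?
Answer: 225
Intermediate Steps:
m(q) = -1 + q
W(J, b) = -12 + J + b (W(J, b) = -8 + ((b + J) - 4) = -8 + ((J + b) - 4) = -8 + (-4 + J + b) = -12 + J + b)
h(V) = -15 + 3*V (h(V) = (-3 + (-12 + V + V)) + V = (-3 + (-12 + 2*V)) + V = (-15 + 2*V) + V = -15 + 3*V)
(m(10) + h(-3))² = ((-1 + 10) + (-15 + 3*(-3)))² = (9 + (-15 - 9))² = (9 - 24)² = (-15)² = 225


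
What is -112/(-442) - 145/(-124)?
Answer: 38989/27404 ≈ 1.4227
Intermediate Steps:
-112/(-442) - 145/(-124) = -112*(-1/442) - 145*(-1/124) = 56/221 + 145/124 = 38989/27404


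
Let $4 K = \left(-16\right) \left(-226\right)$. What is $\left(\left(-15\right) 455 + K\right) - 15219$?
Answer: $-21140$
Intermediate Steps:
$K = 904$ ($K = \frac{\left(-16\right) \left(-226\right)}{4} = \frac{1}{4} \cdot 3616 = 904$)
$\left(\left(-15\right) 455 + K\right) - 15219 = \left(\left(-15\right) 455 + 904\right) - 15219 = \left(-6825 + 904\right) - 15219 = -5921 - 15219 = -21140$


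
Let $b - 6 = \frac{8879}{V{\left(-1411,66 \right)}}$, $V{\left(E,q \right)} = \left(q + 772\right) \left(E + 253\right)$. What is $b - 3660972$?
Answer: $- \frac{3552616059143}{970404} \approx -3.661 \cdot 10^{6}$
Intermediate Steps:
$V{\left(E,q \right)} = \left(253 + E\right) \left(772 + q\right)$ ($V{\left(E,q \right)} = \left(772 + q\right) \left(253 + E\right) = \left(253 + E\right) \left(772 + q\right)$)
$b = \frac{5813545}{970404}$ ($b = 6 + \frac{8879}{195316 + 253 \cdot 66 + 772 \left(-1411\right) - 93126} = 6 + \frac{8879}{195316 + 16698 - 1089292 - 93126} = 6 + \frac{8879}{-970404} = 6 + 8879 \left(- \frac{1}{970404}\right) = 6 - \frac{8879}{970404} = \frac{5813545}{970404} \approx 5.9909$)
$b - 3660972 = \frac{5813545}{970404} - 3660972 = - \frac{3552616059143}{970404}$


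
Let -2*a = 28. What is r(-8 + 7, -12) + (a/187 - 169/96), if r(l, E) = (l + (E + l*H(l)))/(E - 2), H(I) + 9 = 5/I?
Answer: -239605/125664 ≈ -1.9067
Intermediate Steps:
H(I) = -9 + 5/I
a = -14 (a = -½*28 = -14)
r(l, E) = (E + l + l*(-9 + 5/l))/(-2 + E) (r(l, E) = (l + (E + l*(-9 + 5/l)))/(E - 2) = (E + l + l*(-9 + 5/l))/(-2 + E))
r(-8 + 7, -12) + (a/187 - 169/96) = (5 - 12 - 8*(-8 + 7))/(-2 - 12) + (-14/187 - 169/96) = (5 - 12 - 8*(-1))/(-14) + (-14*1/187 - 169*1/96) = -(5 - 12 + 8)/14 + (-14/187 - 169/96) = -1/14*1 - 32947/17952 = -1/14 - 32947/17952 = -239605/125664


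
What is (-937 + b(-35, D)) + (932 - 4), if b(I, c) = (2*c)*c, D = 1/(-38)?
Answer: -6497/722 ≈ -8.9986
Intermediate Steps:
D = -1/38 ≈ -0.026316
b(I, c) = 2*c**2
(-937 + b(-35, D)) + (932 - 4) = (-937 + 2*(-1/38)**2) + (932 - 4) = (-937 + 2*(1/1444)) + 928 = (-937 + 1/722) + 928 = -676513/722 + 928 = -6497/722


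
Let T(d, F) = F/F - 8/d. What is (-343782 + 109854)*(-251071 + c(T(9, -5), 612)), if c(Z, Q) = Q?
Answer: 58589372952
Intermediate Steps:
T(d, F) = 1 - 8/d
(-343782 + 109854)*(-251071 + c(T(9, -5), 612)) = (-343782 + 109854)*(-251071 + 612) = -233928*(-250459) = 58589372952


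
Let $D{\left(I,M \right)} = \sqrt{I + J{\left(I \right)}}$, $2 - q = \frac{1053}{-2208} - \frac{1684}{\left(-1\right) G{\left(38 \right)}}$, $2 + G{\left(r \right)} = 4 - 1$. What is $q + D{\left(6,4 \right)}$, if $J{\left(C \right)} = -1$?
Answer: $- \frac{1237601}{736} + \sqrt{5} \approx -1679.3$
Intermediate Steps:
$G{\left(r \right)} = 1$ ($G{\left(r \right)} = -2 + \left(4 - 1\right) = -2 + 3 = 1$)
$q = - \frac{1237601}{736}$ ($q = 2 - \left(\frac{1053}{-2208} - \frac{1684}{\left(-1\right) 1}\right) = 2 - \left(1053 \left(- \frac{1}{2208}\right) - \frac{1684}{-1}\right) = 2 - \left(- \frac{351}{736} - -1684\right) = 2 - \left(- \frac{351}{736} + 1684\right) = 2 - \frac{1239073}{736} = - \frac{1237601}{736} \approx -1681.5$)
$D{\left(I,M \right)} = \sqrt{-1 + I}$ ($D{\left(I,M \right)} = \sqrt{I - 1} = \sqrt{-1 + I}$)
$q + D{\left(6,4 \right)} = - \frac{1237601}{736} + \sqrt{-1 + 6} = - \frac{1237601}{736} + \sqrt{5}$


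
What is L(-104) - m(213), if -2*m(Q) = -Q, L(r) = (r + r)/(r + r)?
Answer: -211/2 ≈ -105.50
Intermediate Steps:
L(r) = 1 (L(r) = (2*r)/((2*r)) = (2*r)*(1/(2*r)) = 1)
m(Q) = Q/2 (m(Q) = -(-1)*Q/2 = Q/2)
L(-104) - m(213) = 1 - 213/2 = -211/2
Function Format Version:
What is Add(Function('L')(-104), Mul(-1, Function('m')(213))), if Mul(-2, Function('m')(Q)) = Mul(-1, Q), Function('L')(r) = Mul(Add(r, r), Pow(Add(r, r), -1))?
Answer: Rational(-211, 2) ≈ -105.50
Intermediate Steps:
Function('L')(r) = 1 (Function('L')(r) = Mul(Mul(2, r), Pow(Mul(2, r), -1)) = Mul(Mul(2, r), Mul(Rational(1, 2), Pow(r, -1))) = 1)
Function('m')(Q) = Mul(Rational(1, 2), Q) (Function('m')(Q) = Mul(Rational(-1, 2), Mul(-1, Q)) = Mul(Rational(1, 2), Q))
Add(Function('L')(-104), Mul(-1, Function('m')(213))) = Add(1, Mul(-1, Mul(Rational(1, 2), 213))) = Add(1, Mul(-1, Rational(213, 2))) = Add(1, Rational(-213, 2)) = Rational(-211, 2)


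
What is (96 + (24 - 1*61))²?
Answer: 3481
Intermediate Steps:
(96 + (24 - 1*61))² = (96 + (24 - 61))² = (96 - 37)² = 59² = 3481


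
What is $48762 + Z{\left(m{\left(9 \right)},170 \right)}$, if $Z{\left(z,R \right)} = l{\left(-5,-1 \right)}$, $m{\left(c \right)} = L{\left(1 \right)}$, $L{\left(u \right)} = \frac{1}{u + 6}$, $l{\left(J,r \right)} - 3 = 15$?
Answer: $48780$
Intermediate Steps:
$l{\left(J,r \right)} = 18$ ($l{\left(J,r \right)} = 3 + 15 = 18$)
$L{\left(u \right)} = \frac{1}{6 + u}$
$m{\left(c \right)} = \frac{1}{7}$ ($m{\left(c \right)} = \frac{1}{6 + 1} = \frac{1}{7}$)
$Z{\left(z,R \right)} = 18$
$48762 + Z{\left(m{\left(9 \right)},170 \right)} = 48762 + 18 = 48780$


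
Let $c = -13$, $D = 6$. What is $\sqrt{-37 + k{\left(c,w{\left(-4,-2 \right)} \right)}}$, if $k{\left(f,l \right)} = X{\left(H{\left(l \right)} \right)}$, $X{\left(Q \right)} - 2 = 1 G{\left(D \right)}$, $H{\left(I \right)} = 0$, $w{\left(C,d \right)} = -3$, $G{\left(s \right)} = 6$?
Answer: $i \sqrt{29} \approx 5.3852 i$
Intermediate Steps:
$X{\left(Q \right)} = 8$ ($X{\left(Q \right)} = 2 + 1 \cdot 6 = 2 + 6 = 8$)
$k{\left(f,l \right)} = 8$
$\sqrt{-37 + k{\left(c,w{\left(-4,-2 \right)} \right)}} = \sqrt{-37 + 8} = \sqrt{-29} = i \sqrt{29}$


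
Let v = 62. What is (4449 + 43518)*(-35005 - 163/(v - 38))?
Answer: -13435284887/8 ≈ -1.6794e+9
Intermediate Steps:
(4449 + 43518)*(-35005 - 163/(v - 38)) = (4449 + 43518)*(-35005 - 163/(62 - 38)) = 47967*(-35005 - 163/24) = 47967*(-840283/24) = -13435284887/8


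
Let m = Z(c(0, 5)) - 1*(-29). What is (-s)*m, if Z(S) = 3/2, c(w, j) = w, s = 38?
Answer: -1159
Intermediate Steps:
Z(S) = 3/2 (Z(S) = 3*(1/2) = 3/2)
m = 61/2 (m = 3/2 - 1*(-29) = 3/2 + 29 = 61/2 ≈ 30.500)
(-s)*m = -1*38*(61/2) = -38*61/2 = -1159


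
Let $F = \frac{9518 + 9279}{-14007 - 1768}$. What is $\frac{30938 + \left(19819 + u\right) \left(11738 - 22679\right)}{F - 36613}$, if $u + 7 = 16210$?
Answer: $\frac{1554175731775}{144397218} \approx 10763.0$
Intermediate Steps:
$u = 16203$ ($u = -7 + 16210 = 16203$)
$F = - \frac{18797}{15775}$ ($F = \frac{18797}{-15775} = 18797 \left(- \frac{1}{15775}\right) = - \frac{18797}{15775} \approx -1.1916$)
$\frac{30938 + \left(19819 + u\right) \left(11738 - 22679\right)}{F - 36613} = \frac{30938 + \left(19819 + 16203\right) \left(11738 - 22679\right)}{- \frac{18797}{15775} - 36613} = \frac{30938 + 36022 \left(-10941\right)}{- \frac{577588872}{15775}} = \left(30938 - 394116702\right) \left(- \frac{15775}{577588872}\right) = \left(-394085764\right) \left(- \frac{15775}{577588872}\right) = \frac{1554175731775}{144397218}$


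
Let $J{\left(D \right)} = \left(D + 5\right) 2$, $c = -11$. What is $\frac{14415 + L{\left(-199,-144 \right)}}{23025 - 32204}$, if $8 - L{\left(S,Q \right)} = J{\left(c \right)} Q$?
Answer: $- \frac{12695}{9179} \approx -1.383$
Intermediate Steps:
$J{\left(D \right)} = 10 + 2 D$ ($J{\left(D \right)} = \left(5 + D\right) 2 = 10 + 2 D$)
$L{\left(S,Q \right)} = 8 + 12 Q$ ($L{\left(S,Q \right)} = 8 - \left(10 + 2 \left(-11\right)\right) Q = 8 - \left(10 - 22\right) Q = 8 - - 12 Q = 8 + 12 Q$)
$\frac{14415 + L{\left(-199,-144 \right)}}{23025 - 32204} = \frac{14415 + \left(8 + 12 \left(-144\right)\right)}{23025 - 32204} = \frac{14415 + \left(8 - 1728\right)}{-9179} = \left(14415 - 1720\right) \left(- \frac{1}{9179}\right) = 12695 \left(- \frac{1}{9179}\right) = - \frac{12695}{9179}$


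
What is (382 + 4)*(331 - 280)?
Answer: 19686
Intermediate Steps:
(382 + 4)*(331 - 280) = 386*51 = 19686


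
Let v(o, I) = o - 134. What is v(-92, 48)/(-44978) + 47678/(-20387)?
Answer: -1069926811/458483243 ≈ -2.3336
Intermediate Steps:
v(o, I) = -134 + o
v(-92, 48)/(-44978) + 47678/(-20387) = (-134 - 92)/(-44978) + 47678/(-20387) = -226*(-1/44978) + 47678*(-1/20387) = 113/22489 - 47678/20387 = -1069926811/458483243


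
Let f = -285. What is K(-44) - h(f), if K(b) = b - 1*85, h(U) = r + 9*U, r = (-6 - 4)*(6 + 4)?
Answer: 2536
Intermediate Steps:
r = -100 (r = -10*10 = -100)
h(U) = -100 + 9*U
K(b) = -85 + b (K(b) = b - 85 = -85 + b)
K(-44) - h(f) = (-85 - 44) - (-100 + 9*(-285)) = -129 - (-100 - 2565) = -129 - 1*(-2665) = -129 + 2665 = 2536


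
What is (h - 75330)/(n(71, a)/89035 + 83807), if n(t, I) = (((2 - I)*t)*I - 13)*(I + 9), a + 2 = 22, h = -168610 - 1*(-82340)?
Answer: -3597014000/1865253657 ≈ -1.9284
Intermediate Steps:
h = -86270 (h = -168610 + 82340 = -86270)
a = 20 (a = -2 + 22 = 20)
n(t, I) = (-13 + I*t*(2 - I))*(9 + I) (n(t, I) = ((t*(2 - I))*I - 13)*(9 + I) = (I*t*(2 - I) - 13)*(9 + I) = (-13 + I*t*(2 - I))*(9 + I))
(h - 75330)/(n(71, a)/89035 + 83807) = (-86270 - 75330)/((-117 - 13*20 - 1*71*20³ - 7*71*20² + 18*20*71)/89035 + 83807) = -161600/((-117 - 260 - 1*71*8000 - 7*71*400 + 25560)*(1/89035) + 83807) = -161600/((-117 - 260 - 568000 - 198800 + 25560)*(1/89035) + 83807) = -161600/(-741617*1/89035 + 83807) = -161600/(-741617/89035 + 83807) = -161600/7461014628/89035 = -161600*89035/7461014628 = -3597014000/1865253657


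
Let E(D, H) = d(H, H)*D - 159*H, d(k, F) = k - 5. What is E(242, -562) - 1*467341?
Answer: -515197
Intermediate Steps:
d(k, F) = -5 + k
E(D, H) = -159*H + D*(-5 + H) (E(D, H) = (-5 + H)*D - 159*H = D*(-5 + H) - 159*H = -159*H + D*(-5 + H))
E(242, -562) - 1*467341 = (-159*(-562) + 242*(-5 - 562)) - 1*467341 = (89358 + 242*(-567)) - 467341 = (89358 - 137214) - 467341 = -47856 - 467341 = -515197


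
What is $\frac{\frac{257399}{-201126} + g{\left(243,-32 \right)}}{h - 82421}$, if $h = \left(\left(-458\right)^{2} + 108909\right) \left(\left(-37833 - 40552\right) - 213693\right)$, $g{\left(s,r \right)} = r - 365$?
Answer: $\frac{80104421}{18720296197234290} \approx 4.279 \cdot 10^{-9}$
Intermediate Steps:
$g{\left(s,r \right)} = -365 + r$
$h = -93077372494$ ($h = \left(209764 + 108909\right) \left(\left(-37833 - 40552\right) - 213693\right) = 318673 \left(-78385 - 213693\right) = 318673 \left(-292078\right) = -93077372494$)
$\frac{\frac{257399}{-201126} + g{\left(243,-32 \right)}}{h - 82421} = \frac{\frac{257399}{-201126} - 397}{-93077372494 - 82421} = \frac{257399 \left(- \frac{1}{201126}\right) - 397}{-93077454915} = \left(- \frac{257399}{201126} - 397\right) \left(- \frac{1}{93077454915}\right) = \left(- \frac{80104421}{201126}\right) \left(- \frac{1}{93077454915}\right) = \frac{80104421}{18720296197234290}$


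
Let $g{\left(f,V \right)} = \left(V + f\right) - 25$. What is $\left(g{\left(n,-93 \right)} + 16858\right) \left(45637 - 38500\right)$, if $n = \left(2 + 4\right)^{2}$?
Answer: $119730312$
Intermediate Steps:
$n = 36$ ($n = 6^{2} = 36$)
$g{\left(f,V \right)} = -25 + V + f$
$\left(g{\left(n,-93 \right)} + 16858\right) \left(45637 - 38500\right) = \left(\left(-25 - 93 + 36\right) + 16858\right) \left(45637 - 38500\right) = \left(-82 + 16858\right) 7137 = 16776 \cdot 7137 = 119730312$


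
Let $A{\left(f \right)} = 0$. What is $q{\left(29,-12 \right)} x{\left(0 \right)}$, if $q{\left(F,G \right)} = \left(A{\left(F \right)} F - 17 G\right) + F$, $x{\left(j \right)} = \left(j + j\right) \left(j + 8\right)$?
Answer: $0$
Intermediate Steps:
$x{\left(j \right)} = 2 j \left(8 + j\right)$
$q{\left(F,G \right)} = F - 17 G$ ($q{\left(F,G \right)} = \left(0 F - 17 G\right) + F = \left(0 - 17 G\right) + F = - 17 G + F = F - 17 G$)
$q{\left(29,-12 \right)} x{\left(0 \right)} = \left(29 - -204\right) 2 \cdot 0 \left(8 + 0\right) = \left(29 + 204\right) 2 \cdot 0 \cdot 8 = 233 \cdot 0 = 0$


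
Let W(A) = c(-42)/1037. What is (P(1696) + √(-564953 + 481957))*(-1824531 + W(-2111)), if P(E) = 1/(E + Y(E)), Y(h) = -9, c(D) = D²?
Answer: -1892036883/1749419 - 3784073766*I*√20749/1037 ≈ -1081.5 - 5.2563e+8*I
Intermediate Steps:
P(E) = 1/(-9 + E) (P(E) = 1/(E - 9) = 1/(-9 + E))
W(A) = 1764/1037 (W(A) = (-42)²/1037 = 1764*(1/1037) = 1764/1037)
(P(1696) + √(-564953 + 481957))*(-1824531 + W(-2111)) = (1/(-9 + 1696) + √(-564953 + 481957))*(-1824531 + 1764/1037) = (1/1687 + √(-82996))*(-1892036883/1037) = (1/1687 + 2*I*√20749)*(-1892036883/1037) = -1892036883/1749419 - 3784073766*I*√20749/1037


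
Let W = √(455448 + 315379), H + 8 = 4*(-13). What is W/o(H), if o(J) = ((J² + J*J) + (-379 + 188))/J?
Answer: -60*√770827/7009 ≈ -7.5158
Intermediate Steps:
H = -60 (H = -8 + 4*(-13) = -8 - 52 = -60)
W = √770827 ≈ 877.97
o(J) = (-191 + 2*J²)/J (o(J) = ((J² + J²) - 191)/J = (2*J² - 191)/J = (-191 + 2*J²)/J)
W/o(H) = √770827/(-191/(-60) + 2*(-60)) = √770827/(-191*(-1/60) - 120) = √770827/(191/60 - 120) = √770827/(-7009/60) = √770827*(-60/7009) = -60*√770827/7009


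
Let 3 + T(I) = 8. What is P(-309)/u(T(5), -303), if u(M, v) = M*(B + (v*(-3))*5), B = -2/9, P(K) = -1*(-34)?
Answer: 306/204515 ≈ 0.0014962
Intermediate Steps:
P(K) = 34
T(I) = 5 (T(I) = -3 + 8 = 5)
B = -2/9 (B = -2*⅑ = -2/9 ≈ -0.22222)
u(M, v) = M*(-2/9 - 15*v) (u(M, v) = M*(-2/9 + (v*(-3))*5) = M*(-2/9 - 3*v*5) = M*(-2/9 - 15*v))
P(-309)/u(T(5), -303) = 34/((-⅑*5*(2 + 135*(-303)))) = 34/((-⅑*5*(2 - 40905))) = 34/((-⅑*5*(-40903))) = 34/(204515/9) = 34*(9/204515) = 306/204515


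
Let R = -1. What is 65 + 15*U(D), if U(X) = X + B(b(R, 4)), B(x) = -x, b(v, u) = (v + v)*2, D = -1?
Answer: 110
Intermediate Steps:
b(v, u) = 4*v (b(v, u) = (2*v)*2 = 4*v)
U(X) = 4 + X (U(X) = X - 4*(-1) = X - 1*(-4) = X + 4 = 4 + X)
65 + 15*U(D) = 65 + 15*(4 - 1) = 65 + 15*3 = 65 + 45 = 110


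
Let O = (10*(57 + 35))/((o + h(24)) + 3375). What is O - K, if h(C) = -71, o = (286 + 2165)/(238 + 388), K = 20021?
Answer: -8291601987/414151 ≈ -20021.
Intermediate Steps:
o = 2451/626 ≈ 3.9153
O = 115184/414151 (O = (10*(57 + 35))/((2451/626 - 71) + 3375) = (10*92)/(-41995/626 + 3375) = 920/(2070755/626) = 920*(626/2070755) = 115184/414151 ≈ 0.27812)
O - K = 115184/414151 - 1*20021 = 115184/414151 - 20021 = -8291601987/414151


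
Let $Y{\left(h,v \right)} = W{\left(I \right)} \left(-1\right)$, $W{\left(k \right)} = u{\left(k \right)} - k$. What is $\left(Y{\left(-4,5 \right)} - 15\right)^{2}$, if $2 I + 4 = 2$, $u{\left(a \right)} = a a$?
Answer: $289$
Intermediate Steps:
$u{\left(a \right)} = a^{2}$
$I = -1$ ($I = -2 + \frac{1}{2} \cdot 2 = -2 + 1 = -1$)
$W{\left(k \right)} = k^{2} - k$
$Y{\left(h,v \right)} = -2$ ($Y{\left(h,v \right)} = - (-1 - 1) \left(-1\right) = \left(-1\right) \left(-2\right) \left(-1\right) = 2 \left(-1\right) = -2$)
$\left(Y{\left(-4,5 \right)} - 15\right)^{2} = \left(-2 - 15\right)^{2} = \left(-17\right)^{2} = 289$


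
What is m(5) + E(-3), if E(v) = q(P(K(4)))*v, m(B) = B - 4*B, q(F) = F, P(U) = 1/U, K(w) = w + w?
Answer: -123/8 ≈ -15.375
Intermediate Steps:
K(w) = 2*w
m(B) = -3*B
E(v) = v/8 (E(v) = v/((2*4)) = v/8)
m(5) + E(-3) = -3*5 + (⅛)*(-3) = -15 - 3/8 = -123/8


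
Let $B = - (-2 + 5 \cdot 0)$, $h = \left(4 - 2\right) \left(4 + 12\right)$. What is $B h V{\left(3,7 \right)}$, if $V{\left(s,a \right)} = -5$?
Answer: $-320$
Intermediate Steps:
$h = 32$ ($h = 2 \cdot 16 = 32$)
$B = 2$ ($B = - (-2 + 0) = \left(-1\right) \left(-2\right) = 2$)
$B h V{\left(3,7 \right)} = 2 \cdot 32 \left(-5\right) = 64 \left(-5\right) = -320$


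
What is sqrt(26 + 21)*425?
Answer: 425*sqrt(47) ≈ 2913.7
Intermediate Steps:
sqrt(26 + 21)*425 = sqrt(47)*425 = 425*sqrt(47)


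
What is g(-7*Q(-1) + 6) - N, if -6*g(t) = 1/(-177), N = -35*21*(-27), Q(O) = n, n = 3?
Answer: -21075389/1062 ≈ -19845.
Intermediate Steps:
Q(O) = 3
N = 19845 (N = -735*(-27) = 19845)
g(t) = 1/1062 (g(t) = -⅙/(-177) = -⅙*(-1/177) = 1/1062)
g(-7*Q(-1) + 6) - N = 1/1062 - 1*19845 = 1/1062 - 19845 = -21075389/1062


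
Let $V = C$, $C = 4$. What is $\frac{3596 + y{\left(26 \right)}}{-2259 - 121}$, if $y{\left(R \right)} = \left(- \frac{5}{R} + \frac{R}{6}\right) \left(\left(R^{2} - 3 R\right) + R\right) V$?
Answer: $- \frac{3483}{595} \approx -5.8538$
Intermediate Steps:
$V = 4$
$y{\left(R \right)} = 4 \left(R^{2} - 2 R\right) \left(- \frac{5}{R} + \frac{R}{6}\right)$ ($y{\left(R \right)} = \left(- \frac{5}{R} + \frac{R}{6}\right) \left(\left(R^{2} - 3 R\right) + R\right) 4 = \left(- \frac{5}{R} + R \frac{1}{6}\right) \left(R^{2} - 2 R\right) 4 = \left(- \frac{5}{R} + \frac{R}{6}\right) \left(R^{2} - 2 R\right) 4 = \left(R^{2} - 2 R\right) \left(- \frac{5}{R} + \frac{R}{6}\right) 4 = 4 \left(R^{2} - 2 R\right) \left(- \frac{5}{R} + \frac{R}{6}\right)$)
$\frac{3596 + y{\left(26 \right)}}{-2259 - 121} = \frac{3596 + \left(40 - 520 - \frac{4 \cdot 26^{2}}{3} + \frac{2 \cdot 26^{3}}{3}\right)}{-2259 - 121} = \frac{3596 + \left(40 - 520 - \frac{2704}{3} + \frac{2}{3} \cdot 17576\right)}{-2380} = \left(3596 + \left(40 - 520 - \frac{2704}{3} + \frac{35152}{3}\right)\right) \left(- \frac{1}{2380}\right) = \left(3596 + 10336\right) \left(- \frac{1}{2380}\right) = 13932 \left(- \frac{1}{2380}\right) = - \frac{3483}{595}$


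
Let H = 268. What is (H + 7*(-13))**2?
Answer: 31329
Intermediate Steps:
(H + 7*(-13))**2 = (268 + 7*(-13))**2 = (268 - 91)**2 = 177**2 = 31329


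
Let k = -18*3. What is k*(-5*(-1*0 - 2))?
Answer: -540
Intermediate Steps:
k = -54
k*(-5*(-1*0 - 2)) = -(-270)*(-1*0 - 2) = -(-270)*(0 - 2) = -(-270)*(-2) = -54*10 = -540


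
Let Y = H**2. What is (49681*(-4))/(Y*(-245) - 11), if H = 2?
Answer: 198724/991 ≈ 200.53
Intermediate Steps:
Y = 4 (Y = 2**2 = 4)
(49681*(-4))/(Y*(-245) - 11) = (49681*(-4))/(4*(-245) - 11) = -198724/(-980 - 11) = -198724/(-991) = -198724*(-1/991) = 198724/991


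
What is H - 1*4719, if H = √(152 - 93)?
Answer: -4719 + √59 ≈ -4711.3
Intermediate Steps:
H = √59 ≈ 7.6811
H - 1*4719 = √59 - 1*4719 = √59 - 4719 = -4719 + √59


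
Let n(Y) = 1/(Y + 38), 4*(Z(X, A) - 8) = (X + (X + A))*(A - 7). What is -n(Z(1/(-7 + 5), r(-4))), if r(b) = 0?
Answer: -4/191 ≈ -0.020942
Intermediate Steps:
Z(X, A) = 8 + (-7 + A)*(A + 2*X)/4 (Z(X, A) = 8 + ((X + (X + A))*(A - 7))/4 = 8 + ((X + (A + X))*(-7 + A))/4 = 8 + ((A + 2*X)*(-7 + A))/4 = 8 + ((-7 + A)*(A + 2*X))/4 = 8 + (-7 + A)*(A + 2*X)/4)
n(Y) = 1/(38 + Y)
-n(Z(1/(-7 + 5), r(-4))) = -1/(38 + (8 - 7/(2*(-7 + 5)) - 7/4*0 + (¼)*0² + (½)*0/(-7 + 5))) = -1/(38 + (8 - 7/2/(-2) + 0 + (¼)*0 + (½)*0/(-2))) = -1/(38 + (8 - 7/2*(-½) + 0 + 0 + (½)*0*(-½))) = -1/(38 + (8 + 7/4 + 0 + 0 + 0)) = -1/(38 + 39/4) = -1/191/4 = -1*4/191 = -4/191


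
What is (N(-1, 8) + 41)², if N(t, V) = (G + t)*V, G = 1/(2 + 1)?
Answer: 11449/9 ≈ 1272.1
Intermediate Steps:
G = ⅓ (G = 1/3 = ⅓ ≈ 0.33333)
N(t, V) = V*(⅓ + t) (N(t, V) = (⅓ + t)*V = V*(⅓ + t))
(N(-1, 8) + 41)² = (8*(⅓ - 1) + 41)² = (8*(-⅔) + 41)² = (-16/3 + 41)² = (107/3)² = 11449/9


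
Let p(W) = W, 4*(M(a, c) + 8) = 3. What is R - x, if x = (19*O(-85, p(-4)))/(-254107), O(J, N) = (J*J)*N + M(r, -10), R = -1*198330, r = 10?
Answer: -201590362191/1016428 ≈ -1.9833e+5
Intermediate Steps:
M(a, c) = -29/4 (M(a, c) = -8 + (1/4)*3 = -8 + 3/4 = -29/4)
R = -198330
O(J, N) = -29/4 + N*J**2 (O(J, N) = (J*J)*N - 29/4 = J**2*N - 29/4 = N*J**2 - 29/4 = -29/4 + N*J**2)
x = 2196951/1016428 (x = (19*(-29/4 - 4*(-85)**2))/(-254107) = (19*(-29/4 - 4*7225))*(-1/254107) = (19*(-29/4 - 28900))*(-1/254107) = (19*(-115629/4))*(-1/254107) = -2196951/4*(-1/254107) = 2196951/1016428 ≈ 2.1614)
R - x = -198330 - 1*2196951/1016428 = -198330 - 2196951/1016428 = -201590362191/1016428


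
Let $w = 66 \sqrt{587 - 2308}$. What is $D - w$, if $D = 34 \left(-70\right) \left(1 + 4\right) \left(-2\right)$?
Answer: $23800 - 66 i \sqrt{1721} \approx 23800.0 - 2738.0 i$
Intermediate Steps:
$w = 66 i \sqrt{1721}$ ($w = 66 \sqrt{-1721} = 66 i \sqrt{1721} \approx 2738.0 i$)
$D = 23800$ ($D = - 2380 \cdot 5 \left(-2\right) = \left(-2380\right) \left(-10\right) = 23800$)
$D - w = 23800 - 66 i \sqrt{1721}$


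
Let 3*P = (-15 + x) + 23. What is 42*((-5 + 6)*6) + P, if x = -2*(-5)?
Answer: 258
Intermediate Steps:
x = 10
P = 6 (P = ((-15 + 10) + 23)/3 = (-5 + 23)/3 = (⅓)*18 = 6)
42*((-5 + 6)*6) + P = 42*((-5 + 6)*6) + 6 = 42*(1*6) + 6 = 42*6 + 6 = 252 + 6 = 258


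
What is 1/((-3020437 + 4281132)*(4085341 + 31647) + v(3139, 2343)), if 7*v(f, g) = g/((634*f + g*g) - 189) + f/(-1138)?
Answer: 2127942217/11044586536060577805430 ≈ 1.9267e-13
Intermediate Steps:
v(f, g) = -f/7966 + g/(7*(-189 + g² + 634*f)) (v(f, g) = (g/((634*f + g*g) - 189) + f/(-1138))/7 = (g/((634*f + g²) - 189) + f*(-1/1138))/7 = (g/((g² + 634*f) - 189) - f/1138)/7 = (g/(-189 + g² + 634*f) - f/1138)/7 = (-f/1138 + g/(-189 + g² + 634*f))/7 = -f/7966 + g/(7*(-189 + g² + 634*f)))
1/((-3020437 + 4281132)*(4085341 + 31647) + v(3139, 2343)) = 1/((-3020437 + 4281132)*(4085341 + 31647) + (-634*3139² + 189*3139 + 1138*2343 - 1*3139*2343²)/(7966*(-189 + 2343² + 634*3139))) = 1/(1260695*4116988 + (-634*9853321 + 593271 + 2666334 - 1*3139*5489649)/(7966*(-189 + 5489649 + 1990126))) = 1/(5190266186660 + (1/7966)*(-6247005514 + 593271 + 2666334 - 17232008211)/7479586) = 1/(5190266186660 + (1/7966)*(1/7479586)*(-23475754120)) = 1/(5190266186660 - 838419790/2127942217) = 1/(11044586536060577805430/2127942217) = 2127942217/11044586536060577805430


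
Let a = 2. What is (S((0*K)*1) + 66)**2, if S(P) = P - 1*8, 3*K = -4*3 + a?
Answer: 3364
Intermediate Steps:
K = -10/3 (K = (-4*3 + 2)/3 = (-12 + 2)/3 = (1/3)*(-10) = -10/3 ≈ -3.3333)
S(P) = -8 + P (S(P) = P - 8 = -8 + P)
(S((0*K)*1) + 66)**2 = ((-8 + (0*(-10/3))*1) + 66)**2 = ((-8 + 0*1) + 66)**2 = ((-8 + 0) + 66)**2 = (-8 + 66)**2 = 58**2 = 3364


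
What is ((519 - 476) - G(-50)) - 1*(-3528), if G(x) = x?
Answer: 3621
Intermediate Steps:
((519 - 476) - G(-50)) - 1*(-3528) = ((519 - 476) - 1*(-50)) - 1*(-3528) = (43 + 50) + 3528 = 93 + 3528 = 3621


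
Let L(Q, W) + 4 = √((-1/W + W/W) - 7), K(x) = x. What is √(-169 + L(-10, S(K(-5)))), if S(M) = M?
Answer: √(-4325 + 5*I*√145)/5 ≈ 0.091548 + 13.153*I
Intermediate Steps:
L(Q, W) = -4 + √(-6 - 1/W) (L(Q, W) = -4 + √((-1/W + W/W) - 7) = -4 + √((-1/W + 1) - 7) = -4 + √((1 - 1/W) - 7) = -4 + √(-6 - 1/W))
√(-169 + L(-10, S(K(-5)))) = √(-169 + (-4 + √(-6 - 1/(-5)))) = √(-169 + (-4 + √(-6 - 1*(-⅕)))) = √(-169 + (-4 + √(-6 + ⅕))) = √(-169 + (-4 + √(-29/5))) = √(-169 + (-4 + I*√145/5)) = √(-173 + I*√145/5)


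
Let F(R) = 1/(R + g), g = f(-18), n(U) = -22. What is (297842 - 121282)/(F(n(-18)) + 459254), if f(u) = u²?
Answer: 53321120/138694709 ≈ 0.38445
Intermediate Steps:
g = 324 (g = (-18)² = 324)
F(R) = 1/(324 + R) (F(R) = 1/(R + 324) = 1/(324 + R))
(297842 - 121282)/(F(n(-18)) + 459254) = (297842 - 121282)/(1/(324 - 22) + 459254) = 176560/(1/302 + 459254) = 176560/(138694709/302) = 176560*(302/138694709) = 53321120/138694709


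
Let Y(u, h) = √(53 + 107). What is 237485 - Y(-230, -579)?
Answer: 237485 - 4*√10 ≈ 2.3747e+5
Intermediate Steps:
Y(u, h) = 4*√10 (Y(u, h) = √160 = 4*√10)
237485 - Y(-230, -579) = 237485 - 4*√10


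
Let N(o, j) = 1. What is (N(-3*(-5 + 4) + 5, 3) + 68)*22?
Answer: 1518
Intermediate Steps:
(N(-3*(-5 + 4) + 5, 3) + 68)*22 = (1 + 68)*22 = 69*22 = 1518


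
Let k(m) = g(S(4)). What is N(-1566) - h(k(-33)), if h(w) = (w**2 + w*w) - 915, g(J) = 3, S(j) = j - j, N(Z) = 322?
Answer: 1219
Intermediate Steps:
S(j) = 0
k(m) = 3
h(w) = -915 + 2*w**2 (h(w) = (w**2 + w**2) - 915 = 2*w**2 - 915 = -915 + 2*w**2)
N(-1566) - h(k(-33)) = 322 - (-915 + 2*3**2) = 322 - (-915 + 2*9) = 322 - (-915 + 18) = 322 - 1*(-897) = 322 + 897 = 1219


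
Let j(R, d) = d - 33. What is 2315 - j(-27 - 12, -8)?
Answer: 2356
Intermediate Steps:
j(R, d) = -33 + d
2315 - j(-27 - 12, -8) = 2315 - (-33 - 8) = 2315 - 1*(-41) = 2315 + 41 = 2356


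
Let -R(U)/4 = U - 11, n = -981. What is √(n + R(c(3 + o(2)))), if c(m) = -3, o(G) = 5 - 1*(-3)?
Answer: 5*I*√37 ≈ 30.414*I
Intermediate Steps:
o(G) = 8 (o(G) = 5 + 3 = 8)
R(U) = 44 - 4*U (R(U) = -4*(U - 11) = -4*(-11 + U) = 44 - 4*U)
√(n + R(c(3 + o(2)))) = √(-981 + (44 - 4*(-3))) = √(-981 + (44 + 12)) = √(-981 + 56) = √(-925) = 5*I*√37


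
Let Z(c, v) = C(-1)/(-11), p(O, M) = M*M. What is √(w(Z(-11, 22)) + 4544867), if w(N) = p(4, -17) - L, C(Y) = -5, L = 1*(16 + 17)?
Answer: 11*√37563 ≈ 2131.9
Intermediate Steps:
L = 33 (L = 1*33 = 33)
p(O, M) = M²
Z(c, v) = 5/11 (Z(c, v) = -5/(-11) = -5*(-1/11) = 5/11)
w(N) = 256 (w(N) = (-17)² - 1*33 = 289 - 33 = 256)
√(w(Z(-11, 22)) + 4544867) = √(256 + 4544867) = √4545123 = 11*√37563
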